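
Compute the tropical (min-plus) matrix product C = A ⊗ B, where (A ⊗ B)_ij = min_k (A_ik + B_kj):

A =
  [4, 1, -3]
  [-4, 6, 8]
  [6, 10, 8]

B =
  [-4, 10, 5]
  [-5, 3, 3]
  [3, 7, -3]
A ⊗ B =
  [-4, 4, -6]
  [-8, 6, 1]
  [2, 13, 5]

Apply the min-plus product entry-by-entry:
  C[0][0] = min over k of (A[0][0] + B[0][0] = 4 + -4 = 0, A[0][1] + B[1][0] = 1 + -5 = -4, A[0][2] + B[2][0] = -3 + 3 = 0) = -4 (attained at k = 1)
  C[0][1] = min over k of (A[0][0] + B[0][1] = 4 + 10 = 14, A[0][1] + B[1][1] = 1 + 3 = 4, A[0][2] + B[2][1] = -3 + 7 = 4) = 4 (attained at k = 1)
  C[0][2] = min over k of (A[0][0] + B[0][2] = 4 + 5 = 9, A[0][1] + B[1][2] = 1 + 3 = 4, A[0][2] + B[2][2] = -3 + -3 = -6) = -6 (attained at k = 2)
  C[1][0] = min over k of (A[1][0] + B[0][0] = -4 + -4 = -8, A[1][1] + B[1][0] = 6 + -5 = 1, A[1][2] + B[2][0] = 8 + 3 = 11) = -8 (attained at k = 0)
  C[1][1] = min over k of (A[1][0] + B[0][1] = -4 + 10 = 6, A[1][1] + B[1][1] = 6 + 3 = 9, A[1][2] + B[2][1] = 8 + 7 = 15) = 6 (attained at k = 0)
  C[1][2] = min over k of (A[1][0] + B[0][2] = -4 + 5 = 1, A[1][1] + B[1][2] = 6 + 3 = 9, A[1][2] + B[2][2] = 8 + -3 = 5) = 1 (attained at k = 0)
  C[2][0] = min over k of (A[2][0] + B[0][0] = 6 + -4 = 2, A[2][1] + B[1][0] = 10 + -5 = 5, A[2][2] + B[2][0] = 8 + 3 = 11) = 2 (attained at k = 0)
  C[2][1] = min over k of (A[2][0] + B[0][1] = 6 + 10 = 16, A[2][1] + B[1][1] = 10 + 3 = 13, A[2][2] + B[2][1] = 8 + 7 = 15) = 13 (attained at k = 1)
  C[2][2] = min over k of (A[2][0] + B[0][2] = 6 + 5 = 11, A[2][1] + B[1][2] = 10 + 3 = 13, A[2][2] + B[2][2] = 8 + -3 = 5) = 5 (attained at k = 2)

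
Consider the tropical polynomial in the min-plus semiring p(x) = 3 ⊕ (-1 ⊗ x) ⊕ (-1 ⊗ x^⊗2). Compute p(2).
p(2) = 1

A tropical monomial a ⊗ x^⊗i evaluates to a + i · x. Evaluating each term at x = 2:
  Term 0 contributes 3 + 0 · 2 = 3
  Term 1 contributes -1 + 1 · 2 = 1
  Term 2 contributes -1 + 2 · 2 = 3
p(2) = ⊕ of these = min[3, 1, 3] = 1.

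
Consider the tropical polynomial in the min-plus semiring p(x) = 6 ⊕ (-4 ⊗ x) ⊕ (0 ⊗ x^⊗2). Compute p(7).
p(7) = 3

A tropical monomial a ⊗ x^⊗i evaluates to a + i · x. Evaluating each term at x = 7:
  Term 0 contributes 6 + 0 · 7 = 6
  Term 1 contributes -4 + 1 · 7 = 3
  Term 2 contributes 0 + 2 · 7 = 14
p(7) = ⊕ of these = min[6, 3, 14] = 3.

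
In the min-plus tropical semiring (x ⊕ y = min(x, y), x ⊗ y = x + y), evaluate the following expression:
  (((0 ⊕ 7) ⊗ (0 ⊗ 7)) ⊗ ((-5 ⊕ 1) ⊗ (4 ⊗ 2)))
(((0 ⊕ 7) ⊗ (0 ⊗ 7)) ⊗ ((-5 ⊕ 1) ⊗ (4 ⊗ 2))) = 8

Expand innermost to outermost. Recall ⊕ takes the minimum of its arguments and ⊗ takes their sum. Working out the expression (((0 ⊕ 7) ⊗ (0 ⊗ 7)) ⊗ ((-5 ⊕ 1) ⊗ (4 ⊗ 2))) gives 8.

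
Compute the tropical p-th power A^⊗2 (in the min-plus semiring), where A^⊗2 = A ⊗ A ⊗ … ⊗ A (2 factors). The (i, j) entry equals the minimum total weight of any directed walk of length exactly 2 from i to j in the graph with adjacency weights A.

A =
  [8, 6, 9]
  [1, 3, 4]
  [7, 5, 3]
A^⊗2 =
  [7, 9, 10]
  [4, 6, 7]
  [6, 8, 6]

Each entry (A^⊗2)_ij equals the minimum over all length-2 walks i = v_0 → v_1 → … → v_2 = j of Σ_t A[v_t][v_{t+1}]. For example, for (i, j) = (0, 2) we minimise over 3 possible intermediate vertex sequences; the minimum is 10, attained along the walk 0 → 1 → 2.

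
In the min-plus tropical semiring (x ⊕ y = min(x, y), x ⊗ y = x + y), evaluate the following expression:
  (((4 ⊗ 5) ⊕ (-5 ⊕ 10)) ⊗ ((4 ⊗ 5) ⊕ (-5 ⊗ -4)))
(((4 ⊗ 5) ⊕ (-5 ⊕ 10)) ⊗ ((4 ⊗ 5) ⊕ (-5 ⊗ -4))) = -14

Expand innermost to outermost. Recall ⊕ takes the minimum of its arguments and ⊗ takes their sum. Working out the expression (((4 ⊗ 5) ⊕ (-5 ⊕ 10)) ⊗ ((4 ⊗ 5) ⊕ (-5 ⊗ -4))) gives -14.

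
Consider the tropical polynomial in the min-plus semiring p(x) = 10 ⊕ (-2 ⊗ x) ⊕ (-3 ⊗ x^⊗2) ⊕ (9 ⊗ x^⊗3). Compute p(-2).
p(-2) = -7

A tropical monomial a ⊗ x^⊗i evaluates to a + i · x. Evaluating each term at x = -2:
  Term 0 contributes 10 + 0 · -2 = 10
  Term 1 contributes -2 + 1 · -2 = -4
  Term 2 contributes -3 + 2 · -2 = -7
  Term 3 contributes 9 + 3 · -2 = 3
p(-2) = ⊕ of these = min[10, -4, -7, 3] = -7.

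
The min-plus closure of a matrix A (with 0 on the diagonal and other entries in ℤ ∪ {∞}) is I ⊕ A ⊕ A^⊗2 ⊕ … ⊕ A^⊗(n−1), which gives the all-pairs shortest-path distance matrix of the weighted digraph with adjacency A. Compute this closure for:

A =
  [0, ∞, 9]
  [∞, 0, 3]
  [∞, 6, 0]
Closure =
  [0, 15, 9]
  [∞, 0, 3]
  [∞, 6, 0]

This is the Floyd-Warshall all-pairs shortest-path computation. For each intermediate vertex k = 0, 1, …, 2, update dist[i][j] ← min(dist[i][j], dist[i][k] + dist[k][j]). The final matrix gives, for each (i, j), the minimum total weight of any directed path from i to j (possibly empty when i = j).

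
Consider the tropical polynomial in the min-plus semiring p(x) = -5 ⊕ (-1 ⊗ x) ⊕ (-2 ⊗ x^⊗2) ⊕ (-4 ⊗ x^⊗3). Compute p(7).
p(7) = -5

A tropical monomial a ⊗ x^⊗i evaluates to a + i · x. Evaluating each term at x = 7:
  Term 0 contributes -5 + 0 · 7 = -5
  Term 1 contributes -1 + 1 · 7 = 6
  Term 2 contributes -2 + 2 · 7 = 12
  Term 3 contributes -4 + 3 · 7 = 17
p(7) = ⊕ of these = min[-5, 6, 12, 17] = -5.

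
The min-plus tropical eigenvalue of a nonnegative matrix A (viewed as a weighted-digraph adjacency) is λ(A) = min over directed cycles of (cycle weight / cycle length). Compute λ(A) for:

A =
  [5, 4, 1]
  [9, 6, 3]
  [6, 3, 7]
λ(A) = 3

Enumerate directed cycles and compute their means (weight / length). Sample:
  cycle 0 → 0: weight = 5, length = 1, mean = 5/1 ≈ 5.000
  cycle 1 → 1: weight = 6, length = 1, mean = 6/1 ≈ 6.000
  cycle 2 → 2: weight = 7, length = 1, mean = 7/1 ≈ 7.000
  cycle 0 → 1 → 0: weight = 13, length = 2, mean = 13/2 ≈ 6.500
  cycle 0 → 2 → 0: weight = 7, length = 2, mean = 7/2 ≈ 3.500
  cycle 1 → 0 → 1: weight = 13, length = 2, mean = 13/2 ≈ 6.500
Minimum mean = 3.000, attained e.g. along the cycle 1 → 2 → 1 with weight 6 and length 2. So λ(A) = 6/2 = 3.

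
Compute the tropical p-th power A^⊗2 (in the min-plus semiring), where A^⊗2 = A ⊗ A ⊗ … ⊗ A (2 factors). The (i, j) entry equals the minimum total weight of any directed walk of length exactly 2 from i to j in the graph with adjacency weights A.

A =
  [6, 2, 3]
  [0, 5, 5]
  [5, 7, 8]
A^⊗2 =
  [2, 7, 7]
  [5, 2, 3]
  [7, 7, 8]

Each entry (A^⊗2)_ij equals the minimum over all length-2 walks i = v_0 → v_1 → … → v_2 = j of Σ_t A[v_t][v_{t+1}]. For example, for (i, j) = (0, 2) we minimise over 3 possible intermediate vertex sequences; the minimum is 7, attained along the walk 0 → 1 → 2.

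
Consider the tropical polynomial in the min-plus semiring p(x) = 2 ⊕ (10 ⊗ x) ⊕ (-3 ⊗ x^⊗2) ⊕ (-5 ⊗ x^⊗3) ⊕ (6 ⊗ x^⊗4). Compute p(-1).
p(-1) = -8

A tropical monomial a ⊗ x^⊗i evaluates to a + i · x. Evaluating each term at x = -1:
  Term 0 contributes 2 + 0 · -1 = 2
  Term 1 contributes 10 + 1 · -1 = 9
  Term 2 contributes -3 + 2 · -1 = -5
  Term 3 contributes -5 + 3 · -1 = -8
  Term 4 contributes 6 + 4 · -1 = 2
p(-1) = ⊕ of these = min[2, 9, -5, -8, 2] = -8.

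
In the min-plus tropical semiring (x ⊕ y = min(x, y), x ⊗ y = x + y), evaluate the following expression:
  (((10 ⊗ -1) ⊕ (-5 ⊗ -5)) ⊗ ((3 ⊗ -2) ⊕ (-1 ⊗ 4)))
(((10 ⊗ -1) ⊕ (-5 ⊗ -5)) ⊗ ((3 ⊗ -2) ⊕ (-1 ⊗ 4))) = -9

Expand innermost to outermost. Recall ⊕ takes the minimum of its arguments and ⊗ takes their sum. Working out the expression (((10 ⊗ -1) ⊕ (-5 ⊗ -5)) ⊗ ((3 ⊗ -2) ⊕ (-1 ⊗ 4))) gives -9.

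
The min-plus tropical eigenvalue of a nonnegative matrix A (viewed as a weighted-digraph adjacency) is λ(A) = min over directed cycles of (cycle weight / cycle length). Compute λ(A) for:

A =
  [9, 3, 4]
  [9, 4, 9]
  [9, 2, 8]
λ(A) = 4

Enumerate directed cycles and compute their means (weight / length). Sample:
  cycle 0 → 0: weight = 9, length = 1, mean = 9/1 ≈ 9.000
  cycle 1 → 1: weight = 4, length = 1, mean = 4/1 ≈ 4.000
  cycle 2 → 2: weight = 8, length = 1, mean = 8/1 ≈ 8.000
  cycle 0 → 1 → 0: weight = 12, length = 2, mean = 12/2 ≈ 6.000
  cycle 0 → 2 → 0: weight = 13, length = 2, mean = 13/2 ≈ 6.500
  cycle 1 → 0 → 1: weight = 12, length = 2, mean = 12/2 ≈ 6.000
Minimum mean = 4.000, attained e.g. along the cycle 1 → 1 with weight 4 and length 1. So λ(A) = 4/1 = 4.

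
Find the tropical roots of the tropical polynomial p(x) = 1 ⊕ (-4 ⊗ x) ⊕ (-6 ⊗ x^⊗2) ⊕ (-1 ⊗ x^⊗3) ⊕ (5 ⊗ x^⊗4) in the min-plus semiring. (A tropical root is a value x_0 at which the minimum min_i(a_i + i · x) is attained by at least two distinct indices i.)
Roots: {-6, -5, 2, 5}

Each tropical root is a break point of the lower envelope of the lines y = a_i + i · x (there are 5 lines, with slopes 0, 1, ..., 4). Only the lines that attain the minimum somewhere contribute to roots; other lines are dominated. Here the surviving (envelope) indices are i = 4, i = 3, i = 2, i = 1, i = 0.
Intersections between consecutive envelope lines give the roots: for adjacent envelope indices i < j the intersection is x = (a_i − a_j) / (j − i). Reading off the sorted break points: {-6, -5, 2, 5}.
Verification: at each break x_0, at least two indices attain the minimum of min_i(a_i + i · x_0).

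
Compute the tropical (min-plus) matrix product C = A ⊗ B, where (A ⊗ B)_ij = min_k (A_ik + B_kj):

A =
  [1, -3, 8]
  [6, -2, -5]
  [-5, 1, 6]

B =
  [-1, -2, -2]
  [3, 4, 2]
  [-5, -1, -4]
A ⊗ B =
  [0, -1, -1]
  [-10, -6, -9]
  [-6, -7, -7]

Apply the min-plus product entry-by-entry:
  C[0][0] = min over k of (A[0][0] + B[0][0] = 1 + -1 = 0, A[0][1] + B[1][0] = -3 + 3 = 0, A[0][2] + B[2][0] = 8 + -5 = 3) = 0 (attained at k = 0)
  C[0][1] = min over k of (A[0][0] + B[0][1] = 1 + -2 = -1, A[0][1] + B[1][1] = -3 + 4 = 1, A[0][2] + B[2][1] = 8 + -1 = 7) = -1 (attained at k = 0)
  C[0][2] = min over k of (A[0][0] + B[0][2] = 1 + -2 = -1, A[0][1] + B[1][2] = -3 + 2 = -1, A[0][2] + B[2][2] = 8 + -4 = 4) = -1 (attained at k = 0)
  C[1][0] = min over k of (A[1][0] + B[0][0] = 6 + -1 = 5, A[1][1] + B[1][0] = -2 + 3 = 1, A[1][2] + B[2][0] = -5 + -5 = -10) = -10 (attained at k = 2)
  C[1][1] = min over k of (A[1][0] + B[0][1] = 6 + -2 = 4, A[1][1] + B[1][1] = -2 + 4 = 2, A[1][2] + B[2][1] = -5 + -1 = -6) = -6 (attained at k = 2)
  C[1][2] = min over k of (A[1][0] + B[0][2] = 6 + -2 = 4, A[1][1] + B[1][2] = -2 + 2 = 0, A[1][2] + B[2][2] = -5 + -4 = -9) = -9 (attained at k = 2)
  C[2][0] = min over k of (A[2][0] + B[0][0] = -5 + -1 = -6, A[2][1] + B[1][0] = 1 + 3 = 4, A[2][2] + B[2][0] = 6 + -5 = 1) = -6 (attained at k = 0)
  C[2][1] = min over k of (A[2][0] + B[0][1] = -5 + -2 = -7, A[2][1] + B[1][1] = 1 + 4 = 5, A[2][2] + B[2][1] = 6 + -1 = 5) = -7 (attained at k = 0)
  C[2][2] = min over k of (A[2][0] + B[0][2] = -5 + -2 = -7, A[2][1] + B[1][2] = 1 + 2 = 3, A[2][2] + B[2][2] = 6 + -4 = 2) = -7 (attained at k = 0)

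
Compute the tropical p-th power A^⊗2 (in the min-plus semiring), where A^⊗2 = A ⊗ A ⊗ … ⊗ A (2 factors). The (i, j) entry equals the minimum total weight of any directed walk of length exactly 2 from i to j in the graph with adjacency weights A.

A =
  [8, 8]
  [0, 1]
A^⊗2 =
  [8, 9]
  [1, 2]

Each entry (A^⊗2)_ij equals the minimum over all length-2 walks i = v_0 → v_1 → … → v_2 = j of Σ_t A[v_t][v_{t+1}]. For example, for (i, j) = (0, 1) we minimise over 2 possible intermediate vertex sequences; the minimum is 9, attained along the walk 0 → 1 → 1.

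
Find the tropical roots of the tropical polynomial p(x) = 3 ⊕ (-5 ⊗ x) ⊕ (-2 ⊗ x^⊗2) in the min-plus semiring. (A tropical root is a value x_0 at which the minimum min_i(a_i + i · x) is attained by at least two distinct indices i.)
Roots: {-3, 8}

Each tropical root is a break point of the lower envelope of the lines y = a_i + i · x (there are 3 lines, with slopes 0, 1, ..., 2). Only the lines that attain the minimum somewhere contribute to roots; other lines are dominated. Here the surviving (envelope) indices are i = 2, i = 1, i = 0.
Intersections between consecutive envelope lines give the roots: for adjacent envelope indices i < j the intersection is x = (a_i − a_j) / (j − i). Reading off the sorted break points: {-3, 8}.
Verification: at each break x_0, at least two indices attain the minimum of min_i(a_i + i · x_0).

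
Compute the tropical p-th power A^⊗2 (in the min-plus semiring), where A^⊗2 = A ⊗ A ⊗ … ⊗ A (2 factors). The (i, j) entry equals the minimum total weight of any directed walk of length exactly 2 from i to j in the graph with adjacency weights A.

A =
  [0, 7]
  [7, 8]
A^⊗2 =
  [0, 7]
  [7, 14]

Each entry (A^⊗2)_ij equals the minimum over all length-2 walks i = v_0 → v_1 → … → v_2 = j of Σ_t A[v_t][v_{t+1}]. For example, for (i, j) = (0, 1) we minimise over 2 possible intermediate vertex sequences; the minimum is 7, attained along the walk 0 → 0 → 1.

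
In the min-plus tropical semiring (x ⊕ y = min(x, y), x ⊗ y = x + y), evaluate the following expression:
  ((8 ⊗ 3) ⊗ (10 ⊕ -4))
((8 ⊗ 3) ⊗ (10 ⊕ -4)) = 7

Expand innermost to outermost. Recall ⊕ takes the minimum of its arguments and ⊗ takes their sum. Working out the expression ((8 ⊗ 3) ⊗ (10 ⊕ -4)) gives 7.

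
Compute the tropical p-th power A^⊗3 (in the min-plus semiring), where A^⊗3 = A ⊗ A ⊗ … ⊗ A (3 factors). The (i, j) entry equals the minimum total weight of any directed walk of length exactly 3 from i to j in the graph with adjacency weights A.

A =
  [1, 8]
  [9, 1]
A^⊗3 =
  [3, 10]
  [11, 3]

Each entry (A^⊗3)_ij equals the minimum over all length-3 walks i = v_0 → v_1 → … → v_3 = j of Σ_t A[v_t][v_{t+1}]. For example, for (i, j) = (0, 1) we minimise over 4 possible intermediate vertex sequences; the minimum is 10, attained along the walk 0 → 0 → 0 → 1.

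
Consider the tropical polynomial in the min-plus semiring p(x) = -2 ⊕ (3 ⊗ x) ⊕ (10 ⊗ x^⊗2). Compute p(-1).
p(-1) = -2

A tropical monomial a ⊗ x^⊗i evaluates to a + i · x. Evaluating each term at x = -1:
  Term 0 contributes -2 + 0 · -1 = -2
  Term 1 contributes 3 + 1 · -1 = 2
  Term 2 contributes 10 + 2 · -1 = 8
p(-1) = ⊕ of these = min[-2, 2, 8] = -2.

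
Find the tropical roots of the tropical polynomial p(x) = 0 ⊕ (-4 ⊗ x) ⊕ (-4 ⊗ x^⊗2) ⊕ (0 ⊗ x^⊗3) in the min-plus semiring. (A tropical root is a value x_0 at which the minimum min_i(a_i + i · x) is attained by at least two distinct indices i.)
Roots: {-4, 0, 4}

Each tropical root is a break point of the lower envelope of the lines y = a_i + i · x (there are 4 lines, with slopes 0, 1, ..., 3). Only the lines that attain the minimum somewhere contribute to roots; other lines are dominated. Here the surviving (envelope) indices are i = 3, i = 2, i = 1, i = 0.
Intersections between consecutive envelope lines give the roots: for adjacent envelope indices i < j the intersection is x = (a_i − a_j) / (j − i). Reading off the sorted break points: {-4, 0, 4}.
Verification: at each break x_0, at least two indices attain the minimum of min_i(a_i + i · x_0).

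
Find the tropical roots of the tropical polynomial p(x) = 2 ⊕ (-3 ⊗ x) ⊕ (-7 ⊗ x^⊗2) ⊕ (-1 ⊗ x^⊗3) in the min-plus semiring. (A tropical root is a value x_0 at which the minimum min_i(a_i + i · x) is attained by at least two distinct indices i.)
Roots: {-6, 4, 5}

Each tropical root is a break point of the lower envelope of the lines y = a_i + i · x (there are 4 lines, with slopes 0, 1, ..., 3). Only the lines that attain the minimum somewhere contribute to roots; other lines are dominated. Here the surviving (envelope) indices are i = 3, i = 2, i = 1, i = 0.
Intersections between consecutive envelope lines give the roots: for adjacent envelope indices i < j the intersection is x = (a_i − a_j) / (j − i). Reading off the sorted break points: {-6, 4, 5}.
Verification: at each break x_0, at least two indices attain the minimum of min_i(a_i + i · x_0).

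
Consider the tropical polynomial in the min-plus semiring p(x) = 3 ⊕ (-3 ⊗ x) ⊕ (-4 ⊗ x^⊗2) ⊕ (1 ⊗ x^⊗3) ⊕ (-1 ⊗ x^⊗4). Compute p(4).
p(4) = 1

A tropical monomial a ⊗ x^⊗i evaluates to a + i · x. Evaluating each term at x = 4:
  Term 0 contributes 3 + 0 · 4 = 3
  Term 1 contributes -3 + 1 · 4 = 1
  Term 2 contributes -4 + 2 · 4 = 4
  Term 3 contributes 1 + 3 · 4 = 13
  Term 4 contributes -1 + 4 · 4 = 15
p(4) = ⊕ of these = min[3, 1, 4, 13, 15] = 1.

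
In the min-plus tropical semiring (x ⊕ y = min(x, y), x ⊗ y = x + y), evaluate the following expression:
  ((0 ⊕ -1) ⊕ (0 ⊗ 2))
((0 ⊕ -1) ⊕ (0 ⊗ 2)) = -1

Expand innermost to outermost. Recall ⊕ takes the minimum of its arguments and ⊗ takes their sum. Working out the expression ((0 ⊕ -1) ⊕ (0 ⊗ 2)) gives -1.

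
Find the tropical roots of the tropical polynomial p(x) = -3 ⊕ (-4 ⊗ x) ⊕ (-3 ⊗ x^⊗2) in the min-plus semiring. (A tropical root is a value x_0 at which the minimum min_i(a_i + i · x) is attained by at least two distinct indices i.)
Roots: {-1, 1}

Each tropical root is a break point of the lower envelope of the lines y = a_i + i · x (there are 3 lines, with slopes 0, 1, ..., 2). Only the lines that attain the minimum somewhere contribute to roots; other lines are dominated. Here the surviving (envelope) indices are i = 2, i = 1, i = 0.
Intersections between consecutive envelope lines give the roots: for adjacent envelope indices i < j the intersection is x = (a_i − a_j) / (j − i). Reading off the sorted break points: {-1, 1}.
Verification: at each break x_0, at least two indices attain the minimum of min_i(a_i + i · x_0).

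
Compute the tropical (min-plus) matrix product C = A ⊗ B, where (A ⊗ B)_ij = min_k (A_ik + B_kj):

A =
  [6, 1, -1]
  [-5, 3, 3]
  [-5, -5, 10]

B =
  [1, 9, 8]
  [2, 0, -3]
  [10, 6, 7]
A ⊗ B =
  [3, 1, -2]
  [-4, 3, 0]
  [-4, -5, -8]

Apply the min-plus product entry-by-entry:
  C[0][0] = min over k of (A[0][0] + B[0][0] = 6 + 1 = 7, A[0][1] + B[1][0] = 1 + 2 = 3, A[0][2] + B[2][0] = -1 + 10 = 9) = 3 (attained at k = 1)
  C[0][1] = min over k of (A[0][0] + B[0][1] = 6 + 9 = 15, A[0][1] + B[1][1] = 1 + 0 = 1, A[0][2] + B[2][1] = -1 + 6 = 5) = 1 (attained at k = 1)
  C[0][2] = min over k of (A[0][0] + B[0][2] = 6 + 8 = 14, A[0][1] + B[1][2] = 1 + -3 = -2, A[0][2] + B[2][2] = -1 + 7 = 6) = -2 (attained at k = 1)
  C[1][0] = min over k of (A[1][0] + B[0][0] = -5 + 1 = -4, A[1][1] + B[1][0] = 3 + 2 = 5, A[1][2] + B[2][0] = 3 + 10 = 13) = -4 (attained at k = 0)
  C[1][1] = min over k of (A[1][0] + B[0][1] = -5 + 9 = 4, A[1][1] + B[1][1] = 3 + 0 = 3, A[1][2] + B[2][1] = 3 + 6 = 9) = 3 (attained at k = 1)
  C[1][2] = min over k of (A[1][0] + B[0][2] = -5 + 8 = 3, A[1][1] + B[1][2] = 3 + -3 = 0, A[1][2] + B[2][2] = 3 + 7 = 10) = 0 (attained at k = 1)
  C[2][0] = min over k of (A[2][0] + B[0][0] = -5 + 1 = -4, A[2][1] + B[1][0] = -5 + 2 = -3, A[2][2] + B[2][0] = 10 + 10 = 20) = -4 (attained at k = 0)
  C[2][1] = min over k of (A[2][0] + B[0][1] = -5 + 9 = 4, A[2][1] + B[1][1] = -5 + 0 = -5, A[2][2] + B[2][1] = 10 + 6 = 16) = -5 (attained at k = 1)
  C[2][2] = min over k of (A[2][0] + B[0][2] = -5 + 8 = 3, A[2][1] + B[1][2] = -5 + -3 = -8, A[2][2] + B[2][2] = 10 + 7 = 17) = -8 (attained at k = 1)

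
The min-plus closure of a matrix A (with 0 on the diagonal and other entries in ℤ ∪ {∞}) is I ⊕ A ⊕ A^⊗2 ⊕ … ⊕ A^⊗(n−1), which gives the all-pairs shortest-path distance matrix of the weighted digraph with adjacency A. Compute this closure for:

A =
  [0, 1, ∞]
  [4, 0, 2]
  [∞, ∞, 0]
Closure =
  [0, 1, 3]
  [4, 0, 2]
  [∞, ∞, 0]

This is the Floyd-Warshall all-pairs shortest-path computation. For each intermediate vertex k = 0, 1, …, 2, update dist[i][j] ← min(dist[i][j], dist[i][k] + dist[k][j]). The final matrix gives, for each (i, j), the minimum total weight of any directed path from i to j (possibly empty when i = j).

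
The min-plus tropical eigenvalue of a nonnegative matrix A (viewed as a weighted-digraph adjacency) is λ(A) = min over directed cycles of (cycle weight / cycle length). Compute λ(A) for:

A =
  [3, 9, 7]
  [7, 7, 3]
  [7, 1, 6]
λ(A) = 2

Enumerate directed cycles and compute their means (weight / length). Sample:
  cycle 0 → 0: weight = 3, length = 1, mean = 3/1 ≈ 3.000
  cycle 1 → 1: weight = 7, length = 1, mean = 7/1 ≈ 7.000
  cycle 2 → 2: weight = 6, length = 1, mean = 6/1 ≈ 6.000
  cycle 0 → 1 → 0: weight = 16, length = 2, mean = 16/2 ≈ 8.000
  cycle 0 → 2 → 0: weight = 14, length = 2, mean = 14/2 ≈ 7.000
  cycle 1 → 0 → 1: weight = 16, length = 2, mean = 16/2 ≈ 8.000
Minimum mean = 2.000, attained e.g. along the cycle 1 → 2 → 1 with weight 4 and length 2. So λ(A) = 4/2 = 2.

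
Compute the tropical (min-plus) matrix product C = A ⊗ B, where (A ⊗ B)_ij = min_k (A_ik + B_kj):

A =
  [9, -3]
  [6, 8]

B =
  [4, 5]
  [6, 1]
A ⊗ B =
  [3, -2]
  [10, 9]

Apply the min-plus product entry-by-entry:
  C[0][0] = min over k of (A[0][0] + B[0][0] = 9 + 4 = 13, A[0][1] + B[1][0] = -3 + 6 = 3) = 3 (attained at k = 1)
  C[0][1] = min over k of (A[0][0] + B[0][1] = 9 + 5 = 14, A[0][1] + B[1][1] = -3 + 1 = -2) = -2 (attained at k = 1)
  C[1][0] = min over k of (A[1][0] + B[0][0] = 6 + 4 = 10, A[1][1] + B[1][0] = 8 + 6 = 14) = 10 (attained at k = 0)
  C[1][1] = min over k of (A[1][0] + B[0][1] = 6 + 5 = 11, A[1][1] + B[1][1] = 8 + 1 = 9) = 9 (attained at k = 1)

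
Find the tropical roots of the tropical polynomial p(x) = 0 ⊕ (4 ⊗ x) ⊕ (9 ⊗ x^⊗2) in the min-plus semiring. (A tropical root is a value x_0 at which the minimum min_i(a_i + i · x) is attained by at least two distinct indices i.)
Roots: {-5, -4}

Each tropical root is a break point of the lower envelope of the lines y = a_i + i · x (there are 3 lines, with slopes 0, 1, ..., 2). Only the lines that attain the minimum somewhere contribute to roots; other lines are dominated. Here the surviving (envelope) indices are i = 2, i = 1, i = 0.
Intersections between consecutive envelope lines give the roots: for adjacent envelope indices i < j the intersection is x = (a_i − a_j) / (j − i). Reading off the sorted break points: {-5, -4}.
Verification: at each break x_0, at least two indices attain the minimum of min_i(a_i + i · x_0).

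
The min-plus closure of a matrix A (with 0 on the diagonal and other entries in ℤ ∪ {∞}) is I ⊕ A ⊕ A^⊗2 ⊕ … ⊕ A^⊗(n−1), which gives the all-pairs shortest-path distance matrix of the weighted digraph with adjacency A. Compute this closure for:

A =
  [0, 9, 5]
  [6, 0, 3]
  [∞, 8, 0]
Closure =
  [0, 9, 5]
  [6, 0, 3]
  [14, 8, 0]

This is the Floyd-Warshall all-pairs shortest-path computation. For each intermediate vertex k = 0, 1, …, 2, update dist[i][j] ← min(dist[i][j], dist[i][k] + dist[k][j]). The final matrix gives, for each (i, j), the minimum total weight of any directed path from i to j (possibly empty when i = j).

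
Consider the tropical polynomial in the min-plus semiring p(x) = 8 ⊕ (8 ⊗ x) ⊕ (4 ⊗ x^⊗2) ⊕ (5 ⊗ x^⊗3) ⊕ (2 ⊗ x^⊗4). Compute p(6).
p(6) = 8

A tropical monomial a ⊗ x^⊗i evaluates to a + i · x. Evaluating each term at x = 6:
  Term 0 contributes 8 + 0 · 6 = 8
  Term 1 contributes 8 + 1 · 6 = 14
  Term 2 contributes 4 + 2 · 6 = 16
  Term 3 contributes 5 + 3 · 6 = 23
  Term 4 contributes 2 + 4 · 6 = 26
p(6) = ⊕ of these = min[8, 14, 16, 23, 26] = 8.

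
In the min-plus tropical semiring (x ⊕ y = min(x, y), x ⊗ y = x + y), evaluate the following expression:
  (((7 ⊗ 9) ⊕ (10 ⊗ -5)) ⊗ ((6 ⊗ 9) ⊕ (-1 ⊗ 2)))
(((7 ⊗ 9) ⊕ (10 ⊗ -5)) ⊗ ((6 ⊗ 9) ⊕ (-1 ⊗ 2))) = 6

Expand innermost to outermost. Recall ⊕ takes the minimum of its arguments and ⊗ takes their sum. Working out the expression (((7 ⊗ 9) ⊕ (10 ⊗ -5)) ⊗ ((6 ⊗ 9) ⊕ (-1 ⊗ 2))) gives 6.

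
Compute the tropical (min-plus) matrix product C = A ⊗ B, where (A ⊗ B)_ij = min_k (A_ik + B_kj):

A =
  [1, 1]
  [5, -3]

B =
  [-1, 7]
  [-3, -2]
A ⊗ B =
  [-2, -1]
  [-6, -5]

Apply the min-plus product entry-by-entry:
  C[0][0] = min over k of (A[0][0] + B[0][0] = 1 + -1 = 0, A[0][1] + B[1][0] = 1 + -3 = -2) = -2 (attained at k = 1)
  C[0][1] = min over k of (A[0][0] + B[0][1] = 1 + 7 = 8, A[0][1] + B[1][1] = 1 + -2 = -1) = -1 (attained at k = 1)
  C[1][0] = min over k of (A[1][0] + B[0][0] = 5 + -1 = 4, A[1][1] + B[1][0] = -3 + -3 = -6) = -6 (attained at k = 1)
  C[1][1] = min over k of (A[1][0] + B[0][1] = 5 + 7 = 12, A[1][1] + B[1][1] = -3 + -2 = -5) = -5 (attained at k = 1)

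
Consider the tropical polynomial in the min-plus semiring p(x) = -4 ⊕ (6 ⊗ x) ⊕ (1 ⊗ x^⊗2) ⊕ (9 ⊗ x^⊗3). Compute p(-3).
p(-3) = -5

A tropical monomial a ⊗ x^⊗i evaluates to a + i · x. Evaluating each term at x = -3:
  Term 0 contributes -4 + 0 · -3 = -4
  Term 1 contributes 6 + 1 · -3 = 3
  Term 2 contributes 1 + 2 · -3 = -5
  Term 3 contributes 9 + 3 · -3 = 0
p(-3) = ⊕ of these = min[-4, 3, -5, 0] = -5.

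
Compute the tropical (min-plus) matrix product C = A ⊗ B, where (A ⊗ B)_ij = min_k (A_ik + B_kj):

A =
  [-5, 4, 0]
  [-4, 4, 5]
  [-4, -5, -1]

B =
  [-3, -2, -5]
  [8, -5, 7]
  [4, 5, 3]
A ⊗ B =
  [-8, -7, -10]
  [-7, -6, -9]
  [-7, -10, -9]

Apply the min-plus product entry-by-entry:
  C[0][0] = min over k of (A[0][0] + B[0][0] = -5 + -3 = -8, A[0][1] + B[1][0] = 4 + 8 = 12, A[0][2] + B[2][0] = 0 + 4 = 4) = -8 (attained at k = 0)
  C[0][1] = min over k of (A[0][0] + B[0][1] = -5 + -2 = -7, A[0][1] + B[1][1] = 4 + -5 = -1, A[0][2] + B[2][1] = 0 + 5 = 5) = -7 (attained at k = 0)
  C[0][2] = min over k of (A[0][0] + B[0][2] = -5 + -5 = -10, A[0][1] + B[1][2] = 4 + 7 = 11, A[0][2] + B[2][2] = 0 + 3 = 3) = -10 (attained at k = 0)
  C[1][0] = min over k of (A[1][0] + B[0][0] = -4 + -3 = -7, A[1][1] + B[1][0] = 4 + 8 = 12, A[1][2] + B[2][0] = 5 + 4 = 9) = -7 (attained at k = 0)
  C[1][1] = min over k of (A[1][0] + B[0][1] = -4 + -2 = -6, A[1][1] + B[1][1] = 4 + -5 = -1, A[1][2] + B[2][1] = 5 + 5 = 10) = -6 (attained at k = 0)
  C[1][2] = min over k of (A[1][0] + B[0][2] = -4 + -5 = -9, A[1][1] + B[1][2] = 4 + 7 = 11, A[1][2] + B[2][2] = 5 + 3 = 8) = -9 (attained at k = 0)
  C[2][0] = min over k of (A[2][0] + B[0][0] = -4 + -3 = -7, A[2][1] + B[1][0] = -5 + 8 = 3, A[2][2] + B[2][0] = -1 + 4 = 3) = -7 (attained at k = 0)
  C[2][1] = min over k of (A[2][0] + B[0][1] = -4 + -2 = -6, A[2][1] + B[1][1] = -5 + -5 = -10, A[2][2] + B[2][1] = -1 + 5 = 4) = -10 (attained at k = 1)
  C[2][2] = min over k of (A[2][0] + B[0][2] = -4 + -5 = -9, A[2][1] + B[1][2] = -5 + 7 = 2, A[2][2] + B[2][2] = -1 + 3 = 2) = -9 (attained at k = 0)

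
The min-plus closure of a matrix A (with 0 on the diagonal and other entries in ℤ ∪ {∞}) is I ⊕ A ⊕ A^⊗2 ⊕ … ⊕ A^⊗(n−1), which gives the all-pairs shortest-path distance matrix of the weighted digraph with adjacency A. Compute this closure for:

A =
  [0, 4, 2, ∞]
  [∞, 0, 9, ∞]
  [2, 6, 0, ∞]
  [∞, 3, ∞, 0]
Closure =
  [0, 4, 2, ∞]
  [11, 0, 9, ∞]
  [2, 6, 0, ∞]
  [14, 3, 12, 0]

This is the Floyd-Warshall all-pairs shortest-path computation. For each intermediate vertex k = 0, 1, …, 3, update dist[i][j] ← min(dist[i][j], dist[i][k] + dist[k][j]). The final matrix gives, for each (i, j), the minimum total weight of any directed path from i to j (possibly empty when i = j).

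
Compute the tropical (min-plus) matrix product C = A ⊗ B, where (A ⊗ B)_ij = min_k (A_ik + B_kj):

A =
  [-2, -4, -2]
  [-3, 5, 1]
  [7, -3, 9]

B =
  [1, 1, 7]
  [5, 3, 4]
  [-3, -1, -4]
A ⊗ B =
  [-5, -3, -6]
  [-2, -2, -3]
  [2, 0, 1]

Apply the min-plus product entry-by-entry:
  C[0][0] = min over k of (A[0][0] + B[0][0] = -2 + 1 = -1, A[0][1] + B[1][0] = -4 + 5 = 1, A[0][2] + B[2][0] = -2 + -3 = -5) = -5 (attained at k = 2)
  C[0][1] = min over k of (A[0][0] + B[0][1] = -2 + 1 = -1, A[0][1] + B[1][1] = -4 + 3 = -1, A[0][2] + B[2][1] = -2 + -1 = -3) = -3 (attained at k = 2)
  C[0][2] = min over k of (A[0][0] + B[0][2] = -2 + 7 = 5, A[0][1] + B[1][2] = -4 + 4 = 0, A[0][2] + B[2][2] = -2 + -4 = -6) = -6 (attained at k = 2)
  C[1][0] = min over k of (A[1][0] + B[0][0] = -3 + 1 = -2, A[1][1] + B[1][0] = 5 + 5 = 10, A[1][2] + B[2][0] = 1 + -3 = -2) = -2 (attained at k = 0)
  C[1][1] = min over k of (A[1][0] + B[0][1] = -3 + 1 = -2, A[1][1] + B[1][1] = 5 + 3 = 8, A[1][2] + B[2][1] = 1 + -1 = 0) = -2 (attained at k = 0)
  C[1][2] = min over k of (A[1][0] + B[0][2] = -3 + 7 = 4, A[1][1] + B[1][2] = 5 + 4 = 9, A[1][2] + B[2][2] = 1 + -4 = -3) = -3 (attained at k = 2)
  C[2][0] = min over k of (A[2][0] + B[0][0] = 7 + 1 = 8, A[2][1] + B[1][0] = -3 + 5 = 2, A[2][2] + B[2][0] = 9 + -3 = 6) = 2 (attained at k = 1)
  C[2][1] = min over k of (A[2][0] + B[0][1] = 7 + 1 = 8, A[2][1] + B[1][1] = -3 + 3 = 0, A[2][2] + B[2][1] = 9 + -1 = 8) = 0 (attained at k = 1)
  C[2][2] = min over k of (A[2][0] + B[0][2] = 7 + 7 = 14, A[2][1] + B[1][2] = -3 + 4 = 1, A[2][2] + B[2][2] = 9 + -4 = 5) = 1 (attained at k = 1)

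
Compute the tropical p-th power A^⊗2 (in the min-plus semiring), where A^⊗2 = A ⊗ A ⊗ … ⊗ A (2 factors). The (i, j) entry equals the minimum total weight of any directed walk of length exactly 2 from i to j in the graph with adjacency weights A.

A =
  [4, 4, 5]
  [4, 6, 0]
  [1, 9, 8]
A^⊗2 =
  [6, 8, 4]
  [1, 8, 6]
  [5, 5, 6]

Each entry (A^⊗2)_ij equals the minimum over all length-2 walks i = v_0 → v_1 → … → v_2 = j of Σ_t A[v_t][v_{t+1}]. For example, for (i, j) = (0, 2) we minimise over 3 possible intermediate vertex sequences; the minimum is 4, attained along the walk 0 → 1 → 2.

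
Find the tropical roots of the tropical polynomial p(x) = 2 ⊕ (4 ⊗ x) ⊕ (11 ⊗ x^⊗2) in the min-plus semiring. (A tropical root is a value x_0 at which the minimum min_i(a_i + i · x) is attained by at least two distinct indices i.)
Roots: {-7, -2}

Each tropical root is a break point of the lower envelope of the lines y = a_i + i · x (there are 3 lines, with slopes 0, 1, ..., 2). Only the lines that attain the minimum somewhere contribute to roots; other lines are dominated. Here the surviving (envelope) indices are i = 2, i = 1, i = 0.
Intersections between consecutive envelope lines give the roots: for adjacent envelope indices i < j the intersection is x = (a_i − a_j) / (j − i). Reading off the sorted break points: {-7, -2}.
Verification: at each break x_0, at least two indices attain the minimum of min_i(a_i + i · x_0).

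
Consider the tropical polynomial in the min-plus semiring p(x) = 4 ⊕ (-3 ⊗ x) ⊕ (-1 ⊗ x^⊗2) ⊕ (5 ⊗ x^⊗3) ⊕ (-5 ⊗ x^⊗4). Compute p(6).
p(6) = 3

A tropical monomial a ⊗ x^⊗i evaluates to a + i · x. Evaluating each term at x = 6:
  Term 0 contributes 4 + 0 · 6 = 4
  Term 1 contributes -3 + 1 · 6 = 3
  Term 2 contributes -1 + 2 · 6 = 11
  Term 3 contributes 5 + 3 · 6 = 23
  Term 4 contributes -5 + 4 · 6 = 19
p(6) = ⊕ of these = min[4, 3, 11, 23, 19] = 3.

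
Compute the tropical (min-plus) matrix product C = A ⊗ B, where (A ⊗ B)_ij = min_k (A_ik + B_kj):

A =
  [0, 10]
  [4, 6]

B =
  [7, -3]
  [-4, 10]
A ⊗ B =
  [6, -3]
  [2, 1]

Apply the min-plus product entry-by-entry:
  C[0][0] = min over k of (A[0][0] + B[0][0] = 0 + 7 = 7, A[0][1] + B[1][0] = 10 + -4 = 6) = 6 (attained at k = 1)
  C[0][1] = min over k of (A[0][0] + B[0][1] = 0 + -3 = -3, A[0][1] + B[1][1] = 10 + 10 = 20) = -3 (attained at k = 0)
  C[1][0] = min over k of (A[1][0] + B[0][0] = 4 + 7 = 11, A[1][1] + B[1][0] = 6 + -4 = 2) = 2 (attained at k = 1)
  C[1][1] = min over k of (A[1][0] + B[0][1] = 4 + -3 = 1, A[1][1] + B[1][1] = 6 + 10 = 16) = 1 (attained at k = 0)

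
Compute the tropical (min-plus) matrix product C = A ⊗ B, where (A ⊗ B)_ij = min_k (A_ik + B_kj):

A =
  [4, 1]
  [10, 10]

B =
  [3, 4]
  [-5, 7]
A ⊗ B =
  [-4, 8]
  [5, 14]

Apply the min-plus product entry-by-entry:
  C[0][0] = min over k of (A[0][0] + B[0][0] = 4 + 3 = 7, A[0][1] + B[1][0] = 1 + -5 = -4) = -4 (attained at k = 1)
  C[0][1] = min over k of (A[0][0] + B[0][1] = 4 + 4 = 8, A[0][1] + B[1][1] = 1 + 7 = 8) = 8 (attained at k = 0)
  C[1][0] = min over k of (A[1][0] + B[0][0] = 10 + 3 = 13, A[1][1] + B[1][0] = 10 + -5 = 5) = 5 (attained at k = 1)
  C[1][1] = min over k of (A[1][0] + B[0][1] = 10 + 4 = 14, A[1][1] + B[1][1] = 10 + 7 = 17) = 14 (attained at k = 0)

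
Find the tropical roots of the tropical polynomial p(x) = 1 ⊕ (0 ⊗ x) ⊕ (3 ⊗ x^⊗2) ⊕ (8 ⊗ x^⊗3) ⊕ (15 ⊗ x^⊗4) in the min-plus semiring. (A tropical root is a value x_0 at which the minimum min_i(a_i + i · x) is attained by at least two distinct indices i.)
Roots: {-7, -5, -3, 1}

Each tropical root is a break point of the lower envelope of the lines y = a_i + i · x (there are 5 lines, with slopes 0, 1, ..., 4). Only the lines that attain the minimum somewhere contribute to roots; other lines are dominated. Here the surviving (envelope) indices are i = 4, i = 3, i = 2, i = 1, i = 0.
Intersections between consecutive envelope lines give the roots: for adjacent envelope indices i < j the intersection is x = (a_i − a_j) / (j − i). Reading off the sorted break points: {-7, -5, -3, 1}.
Verification: at each break x_0, at least two indices attain the minimum of min_i(a_i + i · x_0).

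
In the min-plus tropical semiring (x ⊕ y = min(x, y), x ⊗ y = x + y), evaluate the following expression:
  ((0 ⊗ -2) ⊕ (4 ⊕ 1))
((0 ⊗ -2) ⊕ (4 ⊕ 1)) = -2

Expand innermost to outermost. Recall ⊕ takes the minimum of its arguments and ⊗ takes their sum. Working out the expression ((0 ⊗ -2) ⊕ (4 ⊕ 1)) gives -2.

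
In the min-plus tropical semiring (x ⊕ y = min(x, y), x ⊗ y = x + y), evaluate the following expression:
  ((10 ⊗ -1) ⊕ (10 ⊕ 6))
((10 ⊗ -1) ⊕ (10 ⊕ 6)) = 6

Expand innermost to outermost. Recall ⊕ takes the minimum of its arguments and ⊗ takes their sum. Working out the expression ((10 ⊗ -1) ⊕ (10 ⊕ 6)) gives 6.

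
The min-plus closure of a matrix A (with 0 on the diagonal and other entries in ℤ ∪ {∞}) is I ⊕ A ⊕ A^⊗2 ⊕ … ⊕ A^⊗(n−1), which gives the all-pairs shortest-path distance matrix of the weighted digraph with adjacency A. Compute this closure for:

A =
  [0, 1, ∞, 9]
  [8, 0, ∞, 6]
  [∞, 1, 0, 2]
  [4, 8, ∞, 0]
Closure =
  [0, 1, ∞, 7]
  [8, 0, ∞, 6]
  [6, 1, 0, 2]
  [4, 5, ∞, 0]

This is the Floyd-Warshall all-pairs shortest-path computation. For each intermediate vertex k = 0, 1, …, 3, update dist[i][j] ← min(dist[i][j], dist[i][k] + dist[k][j]). The final matrix gives, for each (i, j), the minimum total weight of any directed path from i to j (possibly empty when i = j).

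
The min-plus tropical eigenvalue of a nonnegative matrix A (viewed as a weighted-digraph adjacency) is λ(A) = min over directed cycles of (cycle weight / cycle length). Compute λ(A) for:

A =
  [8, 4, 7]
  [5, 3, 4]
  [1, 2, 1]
λ(A) = 1

Enumerate directed cycles and compute their means (weight / length). Sample:
  cycle 0 → 0: weight = 8, length = 1, mean = 8/1 ≈ 8.000
  cycle 1 → 1: weight = 3, length = 1, mean = 3/1 ≈ 3.000
  cycle 2 → 2: weight = 1, length = 1, mean = 1/1 ≈ 1.000
  cycle 0 → 1 → 0: weight = 9, length = 2, mean = 9/2 ≈ 4.500
  cycle 0 → 2 → 0: weight = 8, length = 2, mean = 8/2 ≈ 4.000
  cycle 1 → 0 → 1: weight = 9, length = 2, mean = 9/2 ≈ 4.500
Minimum mean = 1.000, attained e.g. along the cycle 2 → 2 with weight 1 and length 1. So λ(A) = 1/1 = 1.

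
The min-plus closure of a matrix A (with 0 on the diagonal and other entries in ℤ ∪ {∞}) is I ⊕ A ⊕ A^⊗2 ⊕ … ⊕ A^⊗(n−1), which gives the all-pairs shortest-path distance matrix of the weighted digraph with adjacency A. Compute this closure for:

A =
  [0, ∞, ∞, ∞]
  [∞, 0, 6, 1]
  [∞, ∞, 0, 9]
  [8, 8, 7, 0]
Closure =
  [0, ∞, ∞, ∞]
  [9, 0, 6, 1]
  [17, 17, 0, 9]
  [8, 8, 7, 0]

This is the Floyd-Warshall all-pairs shortest-path computation. For each intermediate vertex k = 0, 1, …, 3, update dist[i][j] ← min(dist[i][j], dist[i][k] + dist[k][j]). The final matrix gives, for each (i, j), the minimum total weight of any directed path from i to j (possibly empty when i = j).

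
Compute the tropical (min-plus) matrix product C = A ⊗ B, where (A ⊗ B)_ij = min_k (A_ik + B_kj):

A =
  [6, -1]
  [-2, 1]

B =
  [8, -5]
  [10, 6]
A ⊗ B =
  [9, 1]
  [6, -7]

Apply the min-plus product entry-by-entry:
  C[0][0] = min over k of (A[0][0] + B[0][0] = 6 + 8 = 14, A[0][1] + B[1][0] = -1 + 10 = 9) = 9 (attained at k = 1)
  C[0][1] = min over k of (A[0][0] + B[0][1] = 6 + -5 = 1, A[0][1] + B[1][1] = -1 + 6 = 5) = 1 (attained at k = 0)
  C[1][0] = min over k of (A[1][0] + B[0][0] = -2 + 8 = 6, A[1][1] + B[1][0] = 1 + 10 = 11) = 6 (attained at k = 0)
  C[1][1] = min over k of (A[1][0] + B[0][1] = -2 + -5 = -7, A[1][1] + B[1][1] = 1 + 6 = 7) = -7 (attained at k = 0)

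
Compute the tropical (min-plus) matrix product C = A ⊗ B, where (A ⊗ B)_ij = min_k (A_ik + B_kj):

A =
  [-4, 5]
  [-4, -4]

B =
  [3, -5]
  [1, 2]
A ⊗ B =
  [-1, -9]
  [-3, -9]

Apply the min-plus product entry-by-entry:
  C[0][0] = min over k of (A[0][0] + B[0][0] = -4 + 3 = -1, A[0][1] + B[1][0] = 5 + 1 = 6) = -1 (attained at k = 0)
  C[0][1] = min over k of (A[0][0] + B[0][1] = -4 + -5 = -9, A[0][1] + B[1][1] = 5 + 2 = 7) = -9 (attained at k = 0)
  C[1][0] = min over k of (A[1][0] + B[0][0] = -4 + 3 = -1, A[1][1] + B[1][0] = -4 + 1 = -3) = -3 (attained at k = 1)
  C[1][1] = min over k of (A[1][0] + B[0][1] = -4 + -5 = -9, A[1][1] + B[1][1] = -4 + 2 = -2) = -9 (attained at k = 0)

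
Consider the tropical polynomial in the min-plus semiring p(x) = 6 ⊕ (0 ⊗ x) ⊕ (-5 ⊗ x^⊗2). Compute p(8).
p(8) = 6

A tropical monomial a ⊗ x^⊗i evaluates to a + i · x. Evaluating each term at x = 8:
  Term 0 contributes 6 + 0 · 8 = 6
  Term 1 contributes 0 + 1 · 8 = 8
  Term 2 contributes -5 + 2 · 8 = 11
p(8) = ⊕ of these = min[6, 8, 11] = 6.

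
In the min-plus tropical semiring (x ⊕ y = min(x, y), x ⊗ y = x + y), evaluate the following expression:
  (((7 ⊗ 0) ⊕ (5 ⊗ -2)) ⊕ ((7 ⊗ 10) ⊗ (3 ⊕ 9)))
(((7 ⊗ 0) ⊕ (5 ⊗ -2)) ⊕ ((7 ⊗ 10) ⊗ (3 ⊕ 9))) = 3

Expand innermost to outermost. Recall ⊕ takes the minimum of its arguments and ⊗ takes their sum. Working out the expression (((7 ⊗ 0) ⊕ (5 ⊗ -2)) ⊕ ((7 ⊗ 10) ⊗ (3 ⊕ 9))) gives 3.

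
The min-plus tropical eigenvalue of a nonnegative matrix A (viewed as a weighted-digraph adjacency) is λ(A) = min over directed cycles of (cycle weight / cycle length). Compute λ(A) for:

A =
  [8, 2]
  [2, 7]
λ(A) = 2

Enumerate directed cycles and compute their means (weight / length). Sample:
  cycle 0 → 0: weight = 8, length = 1, mean = 8/1 ≈ 8.000
  cycle 1 → 1: weight = 7, length = 1, mean = 7/1 ≈ 7.000
  cycle 0 → 1 → 0: weight = 4, length = 2, mean = 4/2 ≈ 2.000
  cycle 1 → 0 → 1: weight = 4, length = 2, mean = 4/2 ≈ 2.000
Minimum mean = 2.000, attained e.g. along the cycle 0 → 1 → 0 with weight 4 and length 2. So λ(A) = 4/2 = 2.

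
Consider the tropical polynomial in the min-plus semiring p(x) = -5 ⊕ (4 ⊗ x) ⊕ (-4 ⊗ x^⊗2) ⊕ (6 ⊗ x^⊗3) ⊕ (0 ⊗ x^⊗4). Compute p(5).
p(5) = -5

A tropical monomial a ⊗ x^⊗i evaluates to a + i · x. Evaluating each term at x = 5:
  Term 0 contributes -5 + 0 · 5 = -5
  Term 1 contributes 4 + 1 · 5 = 9
  Term 2 contributes -4 + 2 · 5 = 6
  Term 3 contributes 6 + 3 · 5 = 21
  Term 4 contributes 0 + 4 · 5 = 20
p(5) = ⊕ of these = min[-5, 9, 6, 21, 20] = -5.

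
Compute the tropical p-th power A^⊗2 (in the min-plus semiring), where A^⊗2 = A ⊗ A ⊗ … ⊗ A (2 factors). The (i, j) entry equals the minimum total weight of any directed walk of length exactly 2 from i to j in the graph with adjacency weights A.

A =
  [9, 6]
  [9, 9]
A^⊗2 =
  [15, 15]
  [18, 15]

Each entry (A^⊗2)_ij equals the minimum over all length-2 walks i = v_0 → v_1 → … → v_2 = j of Σ_t A[v_t][v_{t+1}]. For example, for (i, j) = (0, 1) we minimise over 2 possible intermediate vertex sequences; the minimum is 15, attained along the walk 0 → 0 → 1.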